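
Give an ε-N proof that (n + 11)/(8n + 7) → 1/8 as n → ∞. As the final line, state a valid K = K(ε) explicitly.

Let ε > 0. For n ≥ 1, |(n + 11)/(8n + 7) − (1/8)| = |81|/(8(8n + 7)) = 81/(8(8n + 7)).
Since 8n + 7 ≥ 8n for n ≥ 1, this is ≤ 81/(8·8n) = (81/64)/n.
So |(n + 11)/(8n + 7) − (1/8)| < ε whenever n > (81/64)/ε.
Take K = (81/64)/ε. If n > K then |(n + 11)/(8n + 7) − (1/8)| ≤ (81/64)/n < ε.

K = (81/64)/ε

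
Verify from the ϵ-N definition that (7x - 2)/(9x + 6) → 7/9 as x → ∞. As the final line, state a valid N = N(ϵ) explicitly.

Fix ϵ > 0. We seek N > 0 such that x > N implies |(7x - 2)/(9x + 6) − (7/9)| < ϵ.
(7x - 2)/(9x + 6) − (7/9) = (9(7x - 2) − 7(9x + 6)) / (9(9x + 6)) = -60/(9(9x + 6)).
For x > 0 we have 9x + 6 > 9x, so |(7x - 2)/(9x + 6) − (7/9)| = 60/(9(9x + 6)) < 60/(9·9x) = (20/27)/x.
Thus |(7x - 2)/(9x + 6) − (7/9)| < ϵ whenever x > (20/27)/ϵ.
Take N = (20/27)/ϵ. If x > N then |(7x - 2)/(9x + 6) − (7/9)| < (20/27)/x < ϵ.

N = (20/27)/ϵ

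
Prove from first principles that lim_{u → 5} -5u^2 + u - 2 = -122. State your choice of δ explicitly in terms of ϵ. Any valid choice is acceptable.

δ = min(1, ϵ/54)

Suppose ϵ > 0. We want δ > 0 such that 0 < |u − 5| < δ implies |(-5u^2 + u - 2) + 122| < ϵ.
(-5u^2 + u - 2) + 122 = -5u^2 + u + 120 = (u − 5)(-5u - 24).
So |(-5u^2 + u - 2) + 122| = |u − 5|·|-5u - 24|.
Require δ ≤ 1. Then |u − 5| < 1 gives |u| < 6, and by the triangle inequality |-5u - 24| ≤ 5·6 + 24 = 54.
Hence |(-5u^2 + u - 2) + 122| ≤ 54|u − 5| < ϵ provided |u − 5| < ϵ/54.
Choosing δ = min(1, ϵ/54) ensures both conditions, hence |(-5u^2 + u - 2) + 122| < ϵ.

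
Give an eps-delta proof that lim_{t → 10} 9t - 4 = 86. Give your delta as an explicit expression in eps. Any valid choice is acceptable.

Let eps > 0. We need delta > 0 so that 0 < |t − 10| < delta implies |(9t - 4) − 86| < eps.
|(9t - 4) − 86| = |9t - 90| = 9|t − 10|.
Thus it suffices that |t − 10| < eps/9.
Take delta = eps/9. If 0 < |t − 10| < delta then |(9t - 4) − 86| = 9|t − 10| < 9·(eps/9) = eps.

delta = eps/9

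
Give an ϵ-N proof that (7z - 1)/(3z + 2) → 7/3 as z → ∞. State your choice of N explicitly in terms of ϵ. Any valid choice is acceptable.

N = (17/9)/ϵ

Suppose ϵ > 0. We seek N > 0 such that z > N implies |(7z - 1)/(3z + 2) − (7/3)| < ϵ.
(7z - 1)/(3z + 2) − (7/3) = (3(7z - 1) − 7(3z + 2)) / (3(3z + 2)) = -17/(3(3z + 2)).
For z > 0 we have 3z + 2 > 3z, so |(7z - 1)/(3z + 2) − (7/3)| = 17/(3(3z + 2)) < 17/(3·3z) = (17/9)/z.
Thus |(7z - 1)/(3z + 2) − (7/3)| < ϵ whenever z > (17/9)/ϵ.
Take N = (17/9)/ϵ. If z > N then |(7z - 1)/(3z + 2) − (7/3)| < (17/9)/z < ϵ.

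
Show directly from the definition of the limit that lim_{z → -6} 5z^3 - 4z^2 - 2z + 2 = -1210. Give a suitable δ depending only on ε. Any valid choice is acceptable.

Fix ε > 0. We want δ > 0 such that 0 < |z + 6| < δ implies |(5z^3 - 4z^2 - 2z + 2) + 1210| < ε.
(5z^3 - 4z^2 - 2z + 2) + 1210 = 5z^3 - 4z^2 - 2z + 1212 = (z + 6)(5z^2 - 34z + 202).
So |(5z^3 - 4z^2 - 2z + 2) + 1210| = |z + 6|·|5z^2 - 34z + 202|.
Require δ ≤ 2. Then |z + 6| < 2 gives |z| < 8, and by the triangle inequality |5z^2 - 34z + 202| ≤ 5·8^2 + 34·8 + 202 = 794.
Hence |(5z^3 - 4z^2 - 2z + 2) + 1210| ≤ 794|z + 6| < ε provided |z + 6| < ε/794.
Choosing δ = min(2, ε/794) ensures both conditions, hence |(5z^3 - 4z^2 - 2z + 2) + 1210| < ε.

δ = min(2, ε/794)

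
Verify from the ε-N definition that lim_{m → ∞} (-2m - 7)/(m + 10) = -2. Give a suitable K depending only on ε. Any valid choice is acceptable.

Let ε > 0 be given. For m ≥ 1, |(-2m - 7)/(m + 10) + 2| = |13|/((m + 10)) = 13/((m + 10)).
Since m + 10 ≥ m for m ≥ 1, this is ≤ 13/(m) = 13/m.
So |(-2m - 7)/(m + 10) + 2| < ε whenever m > 13/ε.
Take K = 13/ε. If m > K then |(-2m - 7)/(m + 10) + 2| ≤ 13/m < ε.

K = 13/ε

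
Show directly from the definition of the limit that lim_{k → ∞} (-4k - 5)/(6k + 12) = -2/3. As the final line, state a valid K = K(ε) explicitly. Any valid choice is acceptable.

K = (1/2)/ε

Fix ε > 0. For k ≥ 1, |(-4k - 5)/(6k + 12) + 2/3| = |18|/(6(6k + 12)) = 18/(6(6k + 12)).
Since 6k + 12 ≥ 6k for k ≥ 1, this is ≤ 18/(6·6k) = (1/2)/k.
So |(-4k - 5)/(6k + 12) + 2/3| < ε whenever k > (1/2)/ε.
Take K = (1/2)/ε. If k > K then |(-4k - 5)/(6k + 12) + 2/3| ≤ (1/2)/k < ε.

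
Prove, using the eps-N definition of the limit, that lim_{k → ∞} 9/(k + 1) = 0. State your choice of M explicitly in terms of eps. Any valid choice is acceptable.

Fix eps > 0. For k ≥ 1, |9/(k + 1) − 0| = 9/(k + 1) ≤ 9/k.
We need 9/k < eps, i.e. k > 9/eps.
Take M = 9/eps. If k > M then |9/(k + 1)| ≤ 9/k < eps.

M = 9/eps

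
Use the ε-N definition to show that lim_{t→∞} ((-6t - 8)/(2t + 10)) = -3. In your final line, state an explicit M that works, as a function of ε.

M = 11/ε

Suppose ε > 0. We seek M > 0 such that t > M implies |(-6t - 8)/(2t + 10) + 3| < ε.
(-6t - 8)/(2t + 10) + 3 = (2(-6t - 8) − (-6)(2t + 10)) / (2(2t + 10)) = 44/(2(2t + 10)).
For t > 0 we have 2t + 10 > 2t, so |(-6t - 8)/(2t + 10) + 3| = 44/(2(2t + 10)) < 44/(2·2t) = 11/t.
Thus |(-6t - 8)/(2t + 10) + 3| < ε whenever t > 11/ε.
Take M = 11/ε. If t > M then |(-6t - 8)/(2t + 10) + 3| < 11/t < ε.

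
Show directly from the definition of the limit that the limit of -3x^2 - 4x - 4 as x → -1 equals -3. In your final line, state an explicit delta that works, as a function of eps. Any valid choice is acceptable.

Suppose eps > 0. We want delta > 0 such that 0 < |x + 1| < delta implies |(-3x^2 - 4x - 4) + 3| < eps.
(-3x^2 - 4x - 4) + 3 = -3x^2 - 4x - 1 = (x + 1)(-3x - 1).
So |(-3x^2 - 4x - 4) + 3| = |x + 1|·|-3x - 1|.
Assume first that |x + 1| < 1, so |x| < 2. Then |-3x - 1| ≤ 3·2 + 1 = 7.
Hence |(-3x^2 - 4x - 4) + 3| ≤ 7|x + 1| < eps provided |x + 1| < eps/7.
Choosing delta = min(1, eps/7) ensures both conditions, hence |(-3x^2 - 4x - 4) + 3| < eps.

delta = min(1, eps/7)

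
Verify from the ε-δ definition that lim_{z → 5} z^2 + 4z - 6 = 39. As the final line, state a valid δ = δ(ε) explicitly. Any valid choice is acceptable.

δ = min(1, ε/15)

Fix ε > 0. We want δ > 0 such that 0 < |z − 5| < δ implies |(z^2 + 4z - 6) − 39| < ε.
(z^2 + 4z - 6) − 39 = z^2 + 4z - 45 = (z − 5)(z + 9).
So |(z^2 + 4z - 6) − 39| = |z − 5|·|z + 9|.
Assume first that |z − 5| < 1, so |z| < 6. Then |z + 9| ≤ 6 + 9 = 15.
Hence |(z^2 + 4z - 6) − 39| ≤ 15|z − 5| < ε provided |z − 5| < ε/15.
Choosing δ = min(1, ε/15) ensures both conditions, hence |(z^2 + 4z - 6) − 39| < ε.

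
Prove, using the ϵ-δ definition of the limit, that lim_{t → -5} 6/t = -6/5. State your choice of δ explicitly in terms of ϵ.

δ = min(5/2, (25/12)ϵ)

Suppose ϵ > 0. We seek δ > 0 such that 0 < |t + 5| < δ implies |6/t + 6/5| < ϵ.
|6/t + 6/5| = 6·|-5 − t|/(5·|t|) = 6|t + 5|/(5|t|).
Restrict δ ≤ 5/2. Then |t + 5| < 5/2 gives |t| > 5/2, so 5|t| > 25/2.
Then |6/t + 6/5| < 6|t + 5|/(25/2), which is < ϵ when |t + 5| < (25/12)ϵ.
Take δ = min(5/2, (25/12)ϵ). Then 0 < |t + 5| < δ gives both |t + 5| < 5/2 and |t + 5| < (25/12)ϵ, so |6/t + 6/5| < ϵ.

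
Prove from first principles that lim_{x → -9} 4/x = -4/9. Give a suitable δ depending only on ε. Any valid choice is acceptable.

δ = min(9/2, (81/8)ε)

Let ε > 0 be given. We seek δ > 0 such that 0 < |x + 9| < δ implies |4/x + 4/9| < ε.
|4/x + 4/9| = 4·|-9 − x|/(9·|x|) = 4|x + 9|/(9|x|).
Restrict δ ≤ 9/2. Then |x + 9| < 9/2 gives |x| > 9/2, so 9|x| > 81/2.
Then |4/x + 4/9| < 4|x + 9|/(81/2), which is < ε when |x + 9| < (81/8)ε.
Take δ = min(9/2, (81/8)ε). Then 0 < |x + 9| < δ gives both |x + 9| < 9/2 and |x + 9| < (81/8)ε, so |4/x + 4/9| < ε.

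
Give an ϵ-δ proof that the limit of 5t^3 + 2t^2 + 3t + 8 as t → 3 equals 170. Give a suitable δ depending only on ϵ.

Fix ϵ > 0. We want δ > 0 such that 0 < |t − 3| < δ implies |(5t^3 + 2t^2 + 3t + 8) − 170| < ϵ.
(5t^3 + 2t^2 + 3t + 8) − 170 = 5t^3 + 2t^2 + 3t - 162 = (t − 3)(5t^2 + 17t + 54).
So |(5t^3 + 2t^2 + 3t + 8) − 170| = |t − 3|·|5t^2 + 17t + 54|.
Require δ ≤ 1. Then |t − 3| < 1 gives |t| < 4, and by the triangle inequality |5t^2 + 17t + 54| ≤ 5·4^2 + 17·4 + 54 = 202.
Hence |(5t^3 + 2t^2 + 3t + 8) − 170| ≤ 202|t − 3| < ϵ provided |t − 3| < ϵ/202.
Take δ = min(1, ϵ/202). Then 0 < |t − 3| < δ gives both |t − 3| < 1 and |t − 3| < ϵ/202, so |(5t^3 + 2t^2 + 3t + 8) − 170| < ϵ.

δ = min(1, ϵ/202)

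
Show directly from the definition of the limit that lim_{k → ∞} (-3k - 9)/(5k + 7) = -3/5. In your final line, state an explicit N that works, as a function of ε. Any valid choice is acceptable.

Let ε > 0. For k ≥ 1, |(-3k - 9)/(5k + 7) + 3/5| = |-24|/(5(5k + 7)) = 24/(5(5k + 7)).
Since 5k + 7 ≥ 5k for k ≥ 1, this is ≤ 24/(5·5k) = (24/25)/k.
So |(-3k - 9)/(5k + 7) + 3/5| < ε whenever k > (24/25)/ε.
Take N = (24/25)/ε. If k > N then |(-3k - 9)/(5k + 7) + 3/5| ≤ (24/25)/k < ε.

N = (24/25)/ε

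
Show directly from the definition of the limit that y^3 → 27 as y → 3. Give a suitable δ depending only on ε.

δ = min(1, ε/37)

Let ε > 0. We seek δ > 0 with 0 < |y − 3| < δ ⇒ |y^3 − 27| < ε.
Factor: y^3 − 27 = (y − 3)(y^2 + 3y + 9), so |y^3 − 27| = |y − 3|·|y^2 + 3y + 9|.
Restrict δ ≤ 1. Then |y − 3| < 1 gives |y| < 4, so by the triangle inequality |y^2 + 3y + 9| ≤ 4^2 + 3·4 + 9 = 37.
Hence |y^3 − 27| ≤ 37|y − 3|, which is < ε once |y − 3| < ε/37.
Take δ = min(1, ε/37). If 0 < |y − 3| < δ then both bounds hold and |y^3 − 27| ≤ 37|y − 3| < 37·(ε/37) = ε.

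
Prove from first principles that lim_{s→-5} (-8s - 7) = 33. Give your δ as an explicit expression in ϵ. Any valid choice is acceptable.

Let ϵ > 0. We need δ > 0 so that 0 < |s + 5| < δ implies |(-8s - 7) − 33| < ϵ.
|(-8s - 7) − 33| = |-8s - 40| = 8|s + 5|.
So 8|s + 5| < ϵ exactly when |s + 5| < ϵ/8.
Take δ = ϵ/8. If 0 < |s + 5| < δ then |(-8s - 7) − 33| = 8|s + 5| < 8·(ϵ/8) = ϵ.

δ = ϵ/8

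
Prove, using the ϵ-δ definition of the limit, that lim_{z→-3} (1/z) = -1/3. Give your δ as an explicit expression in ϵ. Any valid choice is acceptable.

Suppose ϵ > 0. We seek δ > 0 such that 0 < |z + 3| < δ implies |1/z + 1/3| < ϵ.
|1/z + 1/3| = |-3 − z|/(3·|z|) = |z + 3|/(3|z|).
Require δ ≤ 3/2 so that |z| > 3 − 3/2 = 3/2, hence 3|z| > 9/2.
Then |1/z + 1/3| < |z + 3|/(9/2), which is < ϵ when |z + 3| < (9/2)ϵ.
Take δ = min(3/2, (9/2)ϵ). Then 0 < |z + 3| < δ gives both |z + 3| < 3/2 and |z + 3| < (9/2)ϵ, so |1/z + 1/3| < ϵ.

δ = min(3/2, (9/2)ϵ)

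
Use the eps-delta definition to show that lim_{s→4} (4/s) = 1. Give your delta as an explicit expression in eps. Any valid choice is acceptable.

delta = min(2, 2eps)

Fix eps > 0. We seek delta > 0 such that 0 < |s − 4| < delta implies |4/s − 1| < eps.
|4/s − 1| = 4·|4 − s|/(4·|s|) = 4|s − 4|/(4|s|).
Restrict delta ≤ 2. Then |s − 4| < 2 gives |s| > 2, so 4|s| > 8.
Then |4/s − 1| < 4|s − 4|/8, which is < eps when |s − 4| < 2eps.
Take delta = min(2, 2eps). Then 0 < |s − 4| < delta gives both |s − 4| < 2 and |s − 4| < 2eps, so |4/s − 1| < eps.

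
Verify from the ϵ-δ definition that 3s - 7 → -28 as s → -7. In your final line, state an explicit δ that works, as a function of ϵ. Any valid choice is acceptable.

Suppose ϵ > 0. We need δ > 0 so that 0 < |s + 7| < δ implies |(3s - 7) + 28| < ϵ.
|(3s - 7) + 28| = |3s + 21| = 3|s + 7|.
So 3|s + 7| < ϵ exactly when |s + 7| < ϵ/3.
Take δ = ϵ/3. If 0 < |s + 7| < δ then |(3s - 7) + 28| = 3|s + 7| < 3·(ϵ/3) = ϵ.

δ = ϵ/3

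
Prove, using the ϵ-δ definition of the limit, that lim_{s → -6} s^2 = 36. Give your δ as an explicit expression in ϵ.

δ = min(2, ϵ/14)

Let ϵ > 0 be given. We seek δ > 0 with 0 < |s + 6| < δ ⇒ |s^2 − 36| < ϵ.
Factor: s^2 − 36 = (s + 6)(s - 6), so |s^2 − 36| = |s + 6|·|s - 6|.
Restrict δ ≤ 2. Then |s + 6| < 2 gives |s| < 8, so by the triangle inequality |s - 6| ≤ 8 + 6 = 14.
Hence |s^2 − 36| ≤ 14|s + 6|, which is < ϵ once |s + 6| < ϵ/14.
Take δ = min(2, ϵ/14). If 0 < |s + 6| < δ then both bounds hold and |s^2 − 36| ≤ 14|s + 6| < 14·(ϵ/14) = ϵ.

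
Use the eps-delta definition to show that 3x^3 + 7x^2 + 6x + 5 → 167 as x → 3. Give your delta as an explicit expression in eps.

Suppose eps > 0. We want delta > 0 such that 0 < |x − 3| < delta implies |(3x^3 + 7x^2 + 6x + 5) − 167| < eps.
(3x^3 + 7x^2 + 6x + 5) − 167 = 3x^3 + 7x^2 + 6x - 162 = (x − 3)(3x^2 + 16x + 54).
So |(3x^3 + 7x^2 + 6x + 5) − 167| = |x − 3|·|3x^2 + 16x + 54|.
Assume first that |x − 3| < 2, so |x| < 5. Then |3x^2 + 16x + 54| ≤ 3·5^2 + 16·5 + 54 = 209.
Hence |(3x^3 + 7x^2 + 6x + 5) − 167| ≤ 209|x − 3| < eps provided |x − 3| < eps/209.
Choosing delta = min(2, eps/209) ensures both conditions, hence |(3x^3 + 7x^2 + 6x + 5) − 167| < eps.

delta = min(2, eps/209)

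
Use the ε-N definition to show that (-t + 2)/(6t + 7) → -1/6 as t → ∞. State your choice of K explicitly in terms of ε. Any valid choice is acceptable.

Let ε > 0. We seek K > 0 such that t > K implies |(-t + 2)/(6t + 7) + 1/6| < ε.
(-t + 2)/(6t + 7) + 1/6 = (6(-t + 2) − (-1)(6t + 7)) / (6(6t + 7)) = 19/(6(6t + 7)).
For t > 0 we have 6t + 7 > 6t, so |(-t + 2)/(6t + 7) + 1/6| = 19/(6(6t + 7)) < 19/(6·6t) = (19/36)/t.
Thus |(-t + 2)/(6t + 7) + 1/6| < ε whenever t > (19/36)/ε.
Take K = (19/36)/ε. If t > K then |(-t + 2)/(6t + 7) + 1/6| < (19/36)/t < ε.

K = (19/36)/ε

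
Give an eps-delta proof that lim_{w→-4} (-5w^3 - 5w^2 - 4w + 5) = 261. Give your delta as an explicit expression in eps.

Suppose eps > 0. We want delta > 0 such that 0 < |w + 4| < delta implies |(-5w^3 - 5w^2 - 4w + 5) − 261| < eps.
(-5w^3 - 5w^2 - 4w + 5) − 261 = -5w^3 - 5w^2 - 4w - 256 = (w + 4)(-5w^2 + 15w - 64).
So |(-5w^3 - 5w^2 - 4w + 5) − 261| = |w + 4|·|-5w^2 + 15w - 64|.
Assume first that |w + 4| < 1, so |w| < 5. Then |-5w^2 + 15w - 64| ≤ 5·5^2 + 15·5 + 64 = 264.
Hence |(-5w^3 - 5w^2 - 4w + 5) − 261| ≤ 264|w + 4| < eps provided |w + 4| < eps/264.
Choosing delta = min(1, eps/264) ensures both conditions, hence |(-5w^3 - 5w^2 - 4w + 5) − 261| < eps.

delta = min(1, eps/264)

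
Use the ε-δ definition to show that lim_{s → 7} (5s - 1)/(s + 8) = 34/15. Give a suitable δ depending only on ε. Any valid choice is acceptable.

Suppose ε > 0. We want δ > 0 with 0 < |s − 7| < δ ⇒ |(5s - 1)/(s + 8) − (34/15)| < ε.
Combining over a common denominator, (5s - 1)/(s + 8) − (34/15) = [(5s - 1)·15 − 34·(s + 8)] / [15·(s + 8)] = 41(s − 7) / (15(s + 8)).
So |(5s - 1)/(s + 8) − (34/15)| = 41|s − 7| / (15·|s + 8|).
Restrict δ ≤ 15/2. Then |s − 7| < 15/2 gives |s + 8| = |(s − 7) + 15| ≥ 15 − 15/2 = 15/2.
Hence |(5s - 1)/(s + 8) − (34/15)| < 41|s − 7|/(15·(15/2)) = (82/225)|s − 7|, which is < ε once |s − 7| < (225/82)ε.
Take δ = min(15/2, (225/82)ε). Then 0 < |s − 7| < δ forces both bounds, so |(5s - 1)/(s + 8) − (34/15)| < ε.

δ = min(15/2, (225/82)ε)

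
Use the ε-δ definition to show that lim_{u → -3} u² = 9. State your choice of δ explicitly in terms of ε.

δ = min(2, ε/8)

Suppose ε > 0. We seek δ > 0 with 0 < |u + 3| < δ ⇒ |u² − 9| < ε.
Factor: u² − 9 = (u + 3)(u - 3), so |u² − 9| = |u + 3|·|u - 3|.
Restrict δ ≤ 2. Then |u + 3| < 2 gives |u| < 5, so by the triangle inequality |u - 3| ≤ 5 + 3 = 8.
Hence |u² − 9| ≤ 8|u + 3|, which is < ε once |u + 3| < ε/8.
Take δ = min(2, ε/8). If 0 < |u + 3| < δ then both bounds hold and |u² − 9| ≤ 8|u + 3| < 8·(ε/8) = ε.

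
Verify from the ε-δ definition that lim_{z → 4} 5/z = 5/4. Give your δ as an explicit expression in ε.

Let ε > 0. We seek δ > 0 such that 0 < |z − 4| < δ implies |5/z − (5/4)| < ε.
|5/z − (5/4)| = 5·|4 − z|/(4·|z|) = 5|z − 4|/(4|z|).
Restrict δ ≤ 2. Then |z − 4| < 2 gives |z| > 2, so 4|z| > 8.
Then |5/z − (5/4)| < 5|z − 4|/8, which is < ε when |z − 4| < (8/5)ε.
Take δ = min(2, (8/5)ε). Then 0 < |z − 4| < δ gives both |z − 4| < 2 and |z − 4| < (8/5)ε, so |5/z − (5/4)| < ε.

δ = min(2, (8/5)ε)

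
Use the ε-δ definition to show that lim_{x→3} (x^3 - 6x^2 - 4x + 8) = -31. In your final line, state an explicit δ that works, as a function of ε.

δ = min(1, ε/41)

Let ε > 0. We want δ > 0 such that 0 < |x − 3| < δ implies |(x^3 - 6x^2 - 4x + 8) + 31| < ε.
(x^3 - 6x^2 - 4x + 8) + 31 = x^3 - 6x^2 - 4x + 39 = (x − 3)(x^2 - 3x - 13).
So |(x^3 - 6x^2 - 4x + 8) + 31| = |x − 3|·|x^2 - 3x - 13|.
Require δ ≤ 1. Then |x − 3| < 1 gives |x| < 4, and by the triangle inequality |x^2 - 3x - 13| ≤ 4^2 + 3·4 + 13 = 41.
Hence |(x^3 - 6x^2 - 4x + 8) + 31| ≤ 41|x − 3| < ε provided |x − 3| < ε/41.
Choosing δ = min(1, ε/41) ensures both conditions, hence |(x^3 - 6x^2 - 4x + 8) + 31| < ε.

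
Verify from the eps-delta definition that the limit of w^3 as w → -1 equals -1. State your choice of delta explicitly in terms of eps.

delta = min(2, eps/13)

Let eps > 0. We seek delta > 0 with 0 < |w + 1| < delta ⇒ |w^3 + 1| < eps.
Factor: w^3 + 1 = (w + 1)(w^2 - w + 1), so |w^3 + 1| = |w + 1|·|w^2 - w + 1|.
Restrict delta ≤ 2. Then |w + 1| < 2 gives |w| < 3, so by the triangle inequality |w^2 - w + 1| ≤ 3^2 + 3 + 1 = 13.
Hence |w^3 + 1| ≤ 13|w + 1|, which is < eps once |w + 1| < eps/13.
Take delta = min(2, eps/13). If 0 < |w + 1| < delta then both bounds hold and |w^3 + 1| ≤ 13|w + 1| < 13·(eps/13) = eps.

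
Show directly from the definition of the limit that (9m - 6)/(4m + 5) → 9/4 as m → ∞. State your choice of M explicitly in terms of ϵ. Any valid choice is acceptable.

Fix ϵ > 0. For m ≥ 1, |(9m - 6)/(4m + 5) − (9/4)| = |-69|/(4(4m + 5)) = 69/(4(4m + 5)).
Since 4m + 5 ≥ 4m for m ≥ 1, this is ≤ 69/(4·4m) = (69/16)/m.
So |(9m - 6)/(4m + 5) − (9/4)| < ϵ whenever m > (69/16)/ϵ.
Take M = (69/16)/ϵ. If m > M then |(9m - 6)/(4m + 5) − (9/4)| ≤ (69/16)/m < ϵ.

M = (69/16)/ϵ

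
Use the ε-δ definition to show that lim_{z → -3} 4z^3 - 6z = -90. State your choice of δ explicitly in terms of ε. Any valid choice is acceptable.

Fix ε > 0. We want δ > 0 such that 0 < |z + 3| < δ implies |(4z^3 - 6z) + 90| < ε.
(4z^3 - 6z) + 90 = 4z^3 - 6z + 90 = (z + 3)(4z^2 - 12z + 30).
So |(4z^3 - 6z) + 90| = |z + 3|·|4z^2 - 12z + 30|.
Assume first that |z + 3| < 1, so |z| < 4. Then |4z^2 - 12z + 30| ≤ 4·4^2 + 12·4 + 30 = 142.
Hence |(4z^3 - 6z) + 90| ≤ 142|z + 3| < ε provided |z + 3| < ε/142.
Take δ = min(1, ε/142). Then 0 < |z + 3| < δ gives both |z + 3| < 1 and |z + 3| < ε/142, so |(4z^3 - 6z) + 90| < ε.

δ = min(1, ε/142)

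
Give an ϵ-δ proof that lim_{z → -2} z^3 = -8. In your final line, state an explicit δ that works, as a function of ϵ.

δ = min(1, ϵ/19)

Suppose ϵ > 0. We seek δ > 0 with 0 < |z + 2| < δ ⇒ |z^3 + 8| < ϵ.
Factor: z^3 + 8 = (z + 2)(z^2 - 2z + 4), so |z^3 + 8| = |z + 2|·|z^2 - 2z + 4|.
Restrict δ ≤ 1. Then |z + 2| < 1 gives |z| < 3, so by the triangle inequality |z^2 - 2z + 4| ≤ 3^2 + 2·3 + 4 = 19.
Hence |z^3 + 8| ≤ 19|z + 2|, which is < ϵ once |z + 2| < ϵ/19.
Take δ = min(1, ϵ/19). If 0 < |z + 2| < δ then both bounds hold and |z^3 + 8| ≤ 19|z + 2| < 19·(ϵ/19) = ϵ.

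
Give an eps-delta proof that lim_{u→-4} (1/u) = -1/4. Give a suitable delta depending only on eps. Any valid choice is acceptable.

Suppose eps > 0. We seek delta > 0 such that 0 < |u + 4| < delta implies |1/u + 1/4| < eps.
|1/u + 1/4| = |-4 − u|/(4·|u|) = |u + 4|/(4|u|).
Require delta ≤ 2 so that |u| > 4 − 2 = 2, hence 4|u| > 8.
Then |1/u + 1/4| < |u + 4|/8, which is < eps when |u + 4| < 8eps.
Take delta = min(2, 8eps). Then 0 < |u + 4| < delta gives both |u + 4| < 2 and |u + 4| < 8eps, so |1/u + 1/4| < eps.

delta = min(2, 8eps)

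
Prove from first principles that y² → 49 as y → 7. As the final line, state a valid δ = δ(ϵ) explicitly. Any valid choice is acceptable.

Let ϵ > 0. We seek δ > 0 with 0 < |y − 7| < δ ⇒ |y² − 49| < ϵ.
Factor: y² − 49 = (y − 7)(y + 7), so |y² − 49| = |y − 7|·|y + 7|.
Restrict δ ≤ 1. Then |y − 7| < 1 gives |y| < 8, so by the triangle inequality |y + 7| ≤ 8 + 7 = 15.
Hence |y² − 49| ≤ 15|y − 7|, which is < ϵ once |y − 7| < ϵ/15.
Take δ = min(1, ϵ/15). If 0 < |y − 7| < δ then both bounds hold and |y² − 49| ≤ 15|y − 7| < 15·(ϵ/15) = ϵ.

δ = min(1, ϵ/15)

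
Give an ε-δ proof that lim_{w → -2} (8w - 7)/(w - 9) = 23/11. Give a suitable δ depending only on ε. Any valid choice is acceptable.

δ = min(11/2, (121/130)ε)

Let ε > 0. We want δ > 0 with 0 < |w + 2| < δ ⇒ |(8w - 7)/(w - 9) − (23/11)| < ε.
Combining over a common denominator, (8w - 7)/(w - 9) − (23/11) = [(8w - 7)·(-11) − (-23)·(w - 9)] / [(-11)·(w - 9)] = -65(w + 2) / ((-11)(w - 9)).
So |(8w - 7)/(w - 9) − (23/11)| = 65|w + 2| / (11·|w − 9|).
Restrict δ ≤ 11/2. Then |w + 2| < 11/2 gives |w − 9| = |(w + 2) + (-11)| ≥ 11 − 11/2 = 11/2.
Hence |(8w - 7)/(w - 9) − (23/11)| < 65|w + 2|/(11·(11/2)) = (130/121)|w + 2|, which is < ε once |w + 2| < (121/130)ε.
Take δ = min(11/2, (121/130)ε). Then 0 < |w + 2| < δ forces both bounds, so |(8w - 7)/(w - 9) − (23/11)| < ε.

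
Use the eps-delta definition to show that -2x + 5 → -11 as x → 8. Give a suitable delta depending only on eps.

delta = eps/2

Let eps > 0. We need delta > 0 so that 0 < |x − 8| < delta implies |(-2x + 5) + 11| < eps.
|(-2x + 5) + 11| = |-2x + 16| = 2|x − 8|.
Thus it suffices that |x − 8| < eps/2.
Take delta = eps/2. If 0 < |x − 8| < delta then |(-2x + 5) + 11| = 2|x − 8| < 2·(eps/2) = eps.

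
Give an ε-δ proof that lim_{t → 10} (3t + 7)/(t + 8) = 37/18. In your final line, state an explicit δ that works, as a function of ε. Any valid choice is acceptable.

δ = min(9, (162/17)ε)

Let ε > 0. We want δ > 0 with 0 < |t − 10| < δ ⇒ |(3t + 7)/(t + 8) − (37/18)| < ε.
Combining over a common denominator, (3t + 7)/(t + 8) − (37/18) = [(3t + 7)·18 − 37·(t + 8)] / [18·(t + 8)] = 17(t − 10) / (18(t + 8)).
So |(3t + 7)/(t + 8) − (37/18)| = 17|t − 10| / (18·|t + 8|).
Restrict δ ≤ 9. Then |t − 10| < 9 gives |t + 8| = |(t − 10) + 18| ≥ 18 − 9 = 9.
Hence |(3t + 7)/(t + 8) − (37/18)| < 17|t − 10|/(18·9) = (17/162)|t − 10|, which is < ε once |t − 10| < (162/17)ε.
Take δ = min(9, (162/17)ε). Then 0 < |t − 10| < δ forces both bounds, so |(3t + 7)/(t + 8) − (37/18)| < ε.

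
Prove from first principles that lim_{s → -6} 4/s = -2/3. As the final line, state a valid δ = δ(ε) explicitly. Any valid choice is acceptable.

Let ε > 0 be given. We seek δ > 0 such that 0 < |s + 6| < δ implies |4/s + 2/3| < ε.
|4/s + 2/3| = 4·|-6 − s|/(6·|s|) = 4|s + 6|/(6|s|).
Restrict δ ≤ 3. Then |s + 6| < 3 gives |s| > 3, so 6|s| > 18.
Then |4/s + 2/3| < 4|s + 6|/18, which is < ε when |s + 6| < (9/2)ε.
Take δ = min(3, (9/2)ε). Then 0 < |s + 6| < δ gives both |s + 6| < 3 and |s + 6| < (9/2)ε, so |4/s + 2/3| < ε.

δ = min(3, (9/2)ε)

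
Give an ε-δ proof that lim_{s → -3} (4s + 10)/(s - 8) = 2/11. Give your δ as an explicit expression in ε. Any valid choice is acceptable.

Let ε > 0. We want δ > 0 with 0 < |s + 3| < δ ⇒ |(4s + 10)/(s - 8) − (2/11)| < ε.
Combining over a common denominator, (4s + 10)/(s - 8) − (2/11) = [(4s + 10)·(-11) − (-2)·(s - 8)] / [(-11)·(s - 8)] = -42(s + 3) / ((-11)(s - 8)).
So |(4s + 10)/(s - 8) − (2/11)| = 42|s + 3| / (11·|s − 8|).
Restrict δ ≤ 11/2. Then |s + 3| < 11/2 gives |s − 8| = |(s + 3) + (-11)| ≥ 11 − 11/2 = 11/2.
Hence |(4s + 10)/(s - 8) − (2/11)| < 42|s + 3|/(11·(11/2)) = (84/121)|s + 3|, which is < ε once |s + 3| < (121/84)ε.
Take δ = min(11/2, (121/84)ε). Then 0 < |s + 3| < δ forces both bounds, so |(4s + 10)/(s - 8) − (2/11)| < ε.

δ = min(11/2, (121/84)ε)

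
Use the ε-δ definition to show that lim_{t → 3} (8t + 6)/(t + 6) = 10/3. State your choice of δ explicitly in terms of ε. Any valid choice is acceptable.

δ = min(9/2, (27/28)ε)

Suppose ε > 0. We want δ > 0 with 0 < |t − 3| < δ ⇒ |(8t + 6)/(t + 6) − (10/3)| < ε.
Combining over a common denominator, (8t + 6)/(t + 6) − (10/3) = [(8t + 6)·9 − 30·(t + 6)] / [9·(t + 6)] = 42(t − 3) / (9(t + 6)).
So |(8t + 6)/(t + 6) − (10/3)| = 42|t − 3| / (9·|t + 6|).
Restrict δ ≤ 9/2. Then |t − 3| < 9/2 gives |t + 6| = |(t − 3) + 9| ≥ 9 − 9/2 = 9/2.
Hence |(8t + 6)/(t + 6) − (10/3)| < 42|t − 3|/(9·(9/2)) = (28/27)|t − 3|, which is < ε once |t − 3| < (27/28)ε.
Take δ = min(9/2, (27/28)ε). Then 0 < |t − 3| < δ forces both bounds, so |(8t + 6)/(t + 6) − (10/3)| < ε.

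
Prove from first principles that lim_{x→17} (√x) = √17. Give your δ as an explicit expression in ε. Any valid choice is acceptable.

Let ε > 0 be given. We want δ > 0 such that 0 < |x − 17| < δ implies |√x − √17| < ε.
Multiplying by the conjugate, |√x − √17| = |x − 17|/(√x + √17).
Restrict δ ≤ 17 so that |x − 17| < 17 forces x > 0, and then √x + √17 > √17.
Hence |√x − √17| < |x − 17|/√17, which is < ε once |x − 17| < √17·ε.
Take δ = min(17, √17·ε). If 0 < |x − 17| < δ then x > 0 and |√x − √17| < |x − 17|/√17 < ε.

δ = min(17, √17·ε)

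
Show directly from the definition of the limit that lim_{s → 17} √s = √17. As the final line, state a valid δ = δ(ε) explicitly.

δ = min(17, √17·ε)

Suppose ε > 0. We want δ > 0 such that 0 < |s − 17| < δ implies |√s − √17| < ε.
Multiplying by the conjugate, |√s − √17| = |s − 17|/(√s + √17).
Restrict δ ≤ 17 so that |s − 17| < 17 forces s > 0, and then √s + √17 > √17.
Hence |√s − √17| < |s − 17|/√17, which is < ε once |s − 17| < √17·ε.
Take δ = min(17, √17·ε). If 0 < |s − 17| < δ then s > 0 and |√s − √17| < |s − 17|/√17 < ε.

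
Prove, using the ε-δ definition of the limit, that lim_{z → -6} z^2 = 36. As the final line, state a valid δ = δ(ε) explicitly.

δ = min(2, ε/14)

Suppose ε > 0. We seek δ > 0 with 0 < |z + 6| < δ ⇒ |z^2 − 36| < ε.
Factor: z^2 − 36 = (z + 6)(z - 6), so |z^2 − 36| = |z + 6|·|z - 6|.
Impose δ ≤ 2 so that |z| < 8; then |z - 6| ≤ 14.
Hence |z^2 − 36| ≤ 14|z + 6|, which is < ε once |z + 6| < ε/14.
Take δ = min(2, ε/14). If 0 < |z + 6| < δ then both bounds hold and |z^2 − 36| ≤ 14|z + 6| < 14·(ε/14) = ε.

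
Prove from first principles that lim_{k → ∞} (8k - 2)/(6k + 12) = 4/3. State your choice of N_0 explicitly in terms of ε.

Fix ε > 0. For k ≥ 1, |(8k - 2)/(6k + 12) − (4/3)| = |-108|/(6(6k + 12)) = 108/(6(6k + 12)).
Since 6k + 12 ≥ 6k for k ≥ 1, this is ≤ 108/(6·6k) = 3/k.
So |(8k - 2)/(6k + 12) − (4/3)| < ε whenever k > 3/ε.
Take N_0 = 3/ε. If k > N_0 then |(8k - 2)/(6k + 12) − (4/3)| ≤ 3/k < ε.

N_0 = 3/ε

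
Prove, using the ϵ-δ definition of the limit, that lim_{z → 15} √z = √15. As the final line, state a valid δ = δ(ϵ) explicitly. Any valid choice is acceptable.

δ = min(15, √15·ϵ)

Suppose ϵ > 0. We want δ > 0 such that 0 < |z − 15| < δ implies |√z − √15| < ϵ.
Rationalise: √z − √15 = (z − 15)/(√z + √15), so |√z − √15| = |z − 15|/(√z + √15).
Restrict δ ≤ 15 so that |z − 15| < 15 forces z > 0, and then √z + √15 > √15.
Hence |√z − √15| < |z − 15|/√15, which is < ϵ once |z − 15| < √15·ϵ.
Take δ = min(15, √15·ϵ). If 0 < |z − 15| < δ then z > 0 and |√z − √15| < |z − 15|/√15 < ϵ.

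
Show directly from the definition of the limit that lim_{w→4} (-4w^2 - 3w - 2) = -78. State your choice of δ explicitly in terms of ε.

δ = min(1, ε/39)

Fix ε > 0. We want δ > 0 such that 0 < |w − 4| < δ implies |(-4w^2 - 3w - 2) + 78| < ε.
(-4w^2 - 3w - 2) + 78 = -4w^2 - 3w + 76 = (w − 4)(-4w - 19).
So |(-4w^2 - 3w - 2) + 78| = |w − 4|·|-4w - 19|.
Require δ ≤ 1. Then |w − 4| < 1 gives |w| < 5, and by the triangle inequality |-4w - 19| ≤ 4·5 + 19 = 39.
Hence |(-4w^2 - 3w - 2) + 78| ≤ 39|w − 4| < ε provided |w − 4| < ε/39.
Choosing δ = min(1, ε/39) ensures both conditions, hence |(-4w^2 - 3w - 2) + 78| < ε.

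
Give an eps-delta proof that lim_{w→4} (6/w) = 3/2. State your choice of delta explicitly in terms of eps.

Suppose eps > 0. We seek delta > 0 such that 0 < |w − 4| < delta implies |6/w − (3/2)| < eps.
|6/w − (3/2)| = 6·|4 − w|/(4·|w|) = 6|w − 4|/(4|w|).
Require delta ≤ 2 so that |w| > 4 − 2 = 2, hence 4|w| > 8.
Then |6/w − (3/2)| < 6|w − 4|/8, which is < eps when |w − 4| < (4/3)eps.
Take delta = min(2, (4/3)eps). Then 0 < |w − 4| < delta gives both |w − 4| < 2 and |w − 4| < (4/3)eps, so |6/w − (3/2)| < eps.

delta = min(2, (4/3)eps)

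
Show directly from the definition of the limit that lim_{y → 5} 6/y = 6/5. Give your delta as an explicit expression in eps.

delta = min(5/2, (25/12)eps)

Let eps > 0 be given. We seek delta > 0 such that 0 < |y − 5| < delta implies |6/y − (6/5)| < eps.
|6/y − (6/5)| = 6·|5 − y|/(5·|y|) = 6|y − 5|/(5|y|).
Restrict delta ≤ 5/2. Then |y − 5| < 5/2 gives |y| > 5/2, so 5|y| > 25/2.
Then |6/y − (6/5)| < 6|y − 5|/(25/2), which is < eps when |y − 5| < (25/12)eps.
Take delta = min(5/2, (25/12)eps). Then 0 < |y − 5| < delta gives both |y − 5| < 5/2 and |y − 5| < (25/12)eps, so |6/y − (6/5)| < eps.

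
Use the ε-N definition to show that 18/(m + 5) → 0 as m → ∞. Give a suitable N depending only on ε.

N = 18/ε

Fix ε > 0. For m ≥ 1, |18/(m + 5) − 0| = 18/(m + 5) ≤ 18/m.
We need 18/m < ε, i.e. m > 18/ε.
Take N = 18/ε. If m > N then |18/(m + 5)| ≤ 18/m < ε.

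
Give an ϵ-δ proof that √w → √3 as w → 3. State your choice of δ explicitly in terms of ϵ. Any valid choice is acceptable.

δ = min(3, √3·ϵ)

Fix ϵ > 0. We want δ > 0 such that 0 < |w − 3| < δ implies |√w − √3| < ϵ.
Rationalise: √w − √3 = (w − 3)/(√w + √3), so |√w − √3| = |w − 3|/(√w + √3).
Restrict δ ≤ 3 so that |w − 3| < 3 forces w > 0, and then √w + √3 > √3.
Hence |√w − √3| < |w − 3|/√3, which is < ϵ once |w − 3| < √3·ϵ.
Take δ = min(3, √3·ϵ). If 0 < |w − 3| < δ then w > 0 and |√w − √3| < |w − 3|/√3 < ϵ.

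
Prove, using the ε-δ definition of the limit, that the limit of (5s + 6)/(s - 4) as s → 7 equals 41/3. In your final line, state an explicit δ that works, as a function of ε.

Suppose ε > 0. We want δ > 0 with 0 < |s − 7| < δ ⇒ |(5s + 6)/(s - 4) − (41/3)| < ε.
Combining over a common denominator, (5s + 6)/(s - 4) − (41/3) = [(5s + 6)·3 − 41·(s - 4)] / [3·(s - 4)] = -26(s − 7) / (3(s - 4)).
So |(5s + 6)/(s - 4) − (41/3)| = 26|s − 7| / (3·|s − 4|).
Restrict δ ≤ 3/2. Then |s − 7| < 3/2 gives |s − 4| = |(s − 7) + 3| ≥ 3 − 3/2 = 3/2.
Hence |(5s + 6)/(s - 4) − (41/3)| < 26|s − 7|/(3·(3/2)) = (52/9)|s − 7|, which is < ε once |s − 7| < (9/52)ε.
Take δ = min(3/2, (9/52)ε). Then 0 < |s − 7| < δ forces both bounds, so |(5s + 6)/(s - 4) − (41/3)| < ε.

δ = min(3/2, (9/52)ε)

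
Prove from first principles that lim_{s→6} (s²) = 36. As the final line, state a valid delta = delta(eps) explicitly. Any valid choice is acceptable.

Suppose eps > 0. We seek delta > 0 with 0 < |s − 6| < delta ⇒ |s² − 36| < eps.
Factor: s² − 36 = (s − 6)(s + 6), so |s² − 36| = |s − 6|·|s + 6|.
Impose delta ≤ 1 so that |s| < 7; then |s + 6| ≤ 13.
Hence |s² − 36| ≤ 13|s − 6|, which is < eps once |s − 6| < eps/13.
Take delta = min(1, eps/13). If 0 < |s − 6| < delta then both bounds hold and |s² − 36| ≤ 13|s − 6| < 13·(eps/13) = eps.

delta = min(1, eps/13)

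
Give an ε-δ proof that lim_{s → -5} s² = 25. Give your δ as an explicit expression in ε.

Fix ε > 0. We seek δ > 0 with 0 < |s + 5| < δ ⇒ |s² − 25| < ε.
Factor: s² − 25 = (s + 5)(s - 5), so |s² − 25| = |s + 5|·|s - 5|.
Impose δ ≤ 1 so that |s| < 6; then |s - 5| ≤ 11.
Hence |s² − 25| ≤ 11|s + 5|, which is < ε once |s + 5| < ε/11.
Take δ = min(1, ε/11). If 0 < |s + 5| < δ then both bounds hold and |s² − 25| ≤ 11|s + 5| < 11·(ε/11) = ε.

δ = min(1, ε/11)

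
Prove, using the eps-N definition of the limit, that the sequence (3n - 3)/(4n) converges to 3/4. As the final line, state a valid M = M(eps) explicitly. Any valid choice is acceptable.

Let eps > 0. For n ≥ 1, |(3n - 3)/(4n) − (3/4)| = |-12|/(4(4n)) = 12/(4(4n)).
Since 4n ≥ 4n for n ≥ 1, this is ≤ 12/(4·4n) = (3/4)/n.
So |(3n - 3)/(4n) − (3/4)| < eps whenever n > (3/4)/eps.
Take M = (3/4)/eps. If n > M then |(3n - 3)/(4n) − (3/4)| ≤ (3/4)/n < eps.

M = (3/4)/eps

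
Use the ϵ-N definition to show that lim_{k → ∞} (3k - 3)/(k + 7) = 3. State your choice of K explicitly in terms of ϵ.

Suppose ϵ > 0. For k ≥ 1, |(3k - 3)/(k + 7) − 3| = |-24|/((k + 7)) = 24/((k + 7)).
Since k + 7 ≥ k for k ≥ 1, this is ≤ 24/(k) = 24/k.
So |(3k - 3)/(k + 7) − 3| < ϵ whenever k > 24/ϵ.
Take K = 24/ϵ. If k > K then |(3k - 3)/(k + 7) − 3| ≤ 24/k < ϵ.

K = 24/ϵ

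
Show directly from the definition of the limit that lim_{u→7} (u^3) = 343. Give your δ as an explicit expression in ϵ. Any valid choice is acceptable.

Suppose ϵ > 0. We seek δ > 0 with 0 < |u − 7| < δ ⇒ |u^3 − 343| < ϵ.
Factor: u^3 − 343 = (u − 7)(u^2 + 7u + 49), so |u^3 − 343| = |u − 7|·|u^2 + 7u + 49|.
Impose δ ≤ 1 so that |u| < 8; then |u^2 + 7u + 49| ≤ 169.
Hence |u^3 − 343| ≤ 169|u − 7|, which is < ϵ once |u − 7| < ϵ/169.
Take δ = min(1, ϵ/169). If 0 < |u − 7| < δ then both bounds hold and |u^3 − 343| ≤ 169|u − 7| < 169·(ϵ/169) = ϵ.

δ = min(1, ϵ/169)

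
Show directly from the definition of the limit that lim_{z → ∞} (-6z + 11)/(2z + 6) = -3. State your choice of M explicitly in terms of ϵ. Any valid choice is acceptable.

M = (29/2)/ϵ

Let ϵ > 0. We seek M > 0 such that z > M implies |(-6z + 11)/(2z + 6) + 3| < ϵ.
(-6z + 11)/(2z + 6) + 3 = (2(-6z + 11) − (-6)(2z + 6)) / (2(2z + 6)) = 58/(2(2z + 6)).
For z > 0 we have 2z + 6 > 2z, so |(-6z + 11)/(2z + 6) + 3| = 58/(2(2z + 6)) < 58/(2·2z) = (29/2)/z.
Thus |(-6z + 11)/(2z + 6) + 3| < ϵ whenever z > (29/2)/ϵ.
Take M = (29/2)/ϵ. If z > M then |(-6z + 11)/(2z + 6) + 3| < (29/2)/z < ϵ.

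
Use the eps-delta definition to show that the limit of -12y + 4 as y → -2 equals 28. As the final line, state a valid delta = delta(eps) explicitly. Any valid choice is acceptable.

delta = eps/12

Fix eps > 0. We need delta > 0 so that 0 < |y + 2| < delta implies |(-12y + 4) − 28| < eps.
|(-12y + 4) − 28| = |-12y - 24| = 12|y + 2|.
Thus it suffices that |y + 2| < eps/12.
Take delta = eps/12. If 0 < |y + 2| < delta then |(-12y + 4) − 28| = 12|y + 2| < 12·(eps/12) = eps.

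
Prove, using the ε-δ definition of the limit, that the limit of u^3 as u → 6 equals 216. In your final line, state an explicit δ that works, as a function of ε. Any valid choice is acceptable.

δ = min(1, ε/127)

Let ε > 0. We seek δ > 0 with 0 < |u − 6| < δ ⇒ |u^3 − 216| < ε.
Factor: u^3 − 216 = (u − 6)(u^2 + 6u + 36), so |u^3 − 216| = |u − 6|·|u^2 + 6u + 36|.
Impose δ ≤ 1 so that |u| < 7; then |u^2 + 6u + 36| ≤ 127.
Hence |u^3 − 216| ≤ 127|u − 6|, which is < ε once |u − 6| < ε/127.
Take δ = min(1, ε/127). If 0 < |u − 6| < δ then both bounds hold and |u^3 − 216| ≤ 127|u − 6| < 127·(ε/127) = ε.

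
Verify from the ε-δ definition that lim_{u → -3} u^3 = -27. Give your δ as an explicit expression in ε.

δ = min(2, ε/49)

Let ε > 0 be given. We seek δ > 0 with 0 < |u + 3| < δ ⇒ |u^3 + 27| < ε.
Factor: u^3 + 27 = (u + 3)(u^2 - 3u + 9), so |u^3 + 27| = |u + 3|·|u^2 - 3u + 9|.
Restrict δ ≤ 2. Then |u + 3| < 2 gives |u| < 5, so by the triangle inequality |u^2 - 3u + 9| ≤ 5^2 + 3·5 + 9 = 49.
Hence |u^3 + 27| ≤ 49|u + 3|, which is < ε once |u + 3| < ε/49.
Take δ = min(2, ε/49). If 0 < |u + 3| < δ then both bounds hold and |u^3 + 27| ≤ 49|u + 3| < 49·(ε/49) = ε.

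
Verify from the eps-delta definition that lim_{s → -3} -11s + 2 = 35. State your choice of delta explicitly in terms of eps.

delta = eps/11

Let eps > 0. We need delta > 0 so that 0 < |s + 3| < delta implies |(-11s + 2) − 35| < eps.
Since (-11s + 2) − 35 = -11(s + 3), we have |(-11s + 2) − 35| = 11|s + 3|.
So 11|s + 3| < eps exactly when |s + 3| < eps/11.
Take delta = eps/11. If 0 < |s + 3| < delta then |(-11s + 2) − 35| = 11|s + 3| < 11·(eps/11) = eps.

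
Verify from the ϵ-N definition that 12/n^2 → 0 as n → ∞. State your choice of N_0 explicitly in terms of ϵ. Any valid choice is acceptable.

Let ϵ > 0 be given. For n ≥ 1, |12/n^2 − 0| = 12/n^2.
12/n^2 < ϵ ⇔ n^2 > 12/ϵ ⇔ n > (12/ϵ)^{1/2}.
Take N_0 = (12/ϵ)^{1/2}. Then n > N_0 implies 12/n^2 < ϵ.

N_0 = (12/ϵ)^{1/2}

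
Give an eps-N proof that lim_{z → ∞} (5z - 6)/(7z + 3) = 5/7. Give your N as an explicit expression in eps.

Let eps > 0 be given. We seek N > 0 such that z > N implies |(5z - 6)/(7z + 3) − (5/7)| < eps.
(5z - 6)/(7z + 3) − (5/7) = (7(5z - 6) − 5(7z + 3)) / (7(7z + 3)) = -57/(7(7z + 3)).
For z > 0 we have 7z + 3 > 7z, so |(5z - 6)/(7z + 3) − (5/7)| = 57/(7(7z + 3)) < 57/(7·7z) = (57/49)/z.
Thus |(5z - 6)/(7z + 3) − (5/7)| < eps whenever z > (57/49)/eps.
Take N = (57/49)/eps. If z > N then |(5z - 6)/(7z + 3) − (5/7)| < (57/49)/z < eps.

N = (57/49)/eps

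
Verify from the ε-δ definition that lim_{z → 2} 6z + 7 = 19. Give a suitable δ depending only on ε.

Let ε > 0. We need δ > 0 so that 0 < |z − 2| < δ implies |(6z + 7) − 19| < ε.
Since (6z + 7) − 19 = 6(z − 2), we have |(6z + 7) − 19| = 6|z − 2|.
So 6|z − 2| < ε exactly when |z − 2| < ε/6.
Take δ = ε/6. If 0 < |z − 2| < δ then |(6z + 7) − 19| = 6|z − 2| < 6·(ε/6) = ε.

δ = ε/6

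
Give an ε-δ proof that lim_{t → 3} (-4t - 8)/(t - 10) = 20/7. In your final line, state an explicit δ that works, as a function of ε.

Suppose ε > 0. We want δ > 0 with 0 < |t − 3| < δ ⇒ |(-4t - 8)/(t - 10) − (20/7)| < ε.
Combining over a common denominator, (-4t - 8)/(t - 10) − (20/7) = [(-4t - 8)·(-7) − (-20)·(t - 10)] / [(-7)·(t - 10)] = 48(t − 3) / ((-7)(t - 10)).
So |(-4t - 8)/(t - 10) − (20/7)| = 48|t − 3| / (7·|t − 10|).
Require δ ≤ 7/2, so |t − 10| ≥ |-7| − |t − 3| > 7 − 7/2 = 7/2.
Hence |(-4t - 8)/(t - 10) − (20/7)| < 48|t − 3|/(7·(7/2)) = (96/49)|t − 3|, which is < ε once |t − 3| < (49/96)ε.
Take δ = min(7/2, (49/96)ε). Then 0 < |t − 3| < δ forces both bounds, so |(-4t - 8)/(t - 10) − (20/7)| < ε.

δ = min(7/2, (49/96)ε)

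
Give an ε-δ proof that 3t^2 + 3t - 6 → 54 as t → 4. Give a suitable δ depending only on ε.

δ = min(2, ε/33)

Let ε > 0 be given. We want δ > 0 such that 0 < |t − 4| < δ implies |(3t^2 + 3t - 6) − 54| < ε.
(3t^2 + 3t - 6) − 54 = 3t^2 + 3t - 60 = (t − 4)(3t + 15).
So |(3t^2 + 3t - 6) − 54| = |t − 4|·|3t + 15|.
Require δ ≤ 2. Then |t − 4| < 2 gives |t| < 6, and by the triangle inequality |3t + 15| ≤ 3·6 + 15 = 33.
Hence |(3t^2 + 3t - 6) − 54| ≤ 33|t − 4| < ε provided |t − 4| < ε/33.
Take δ = min(2, ε/33). Then 0 < |t − 4| < δ gives both |t − 4| < 2 and |t − 4| < ε/33, so |(3t^2 + 3t - 6) − 54| < ε.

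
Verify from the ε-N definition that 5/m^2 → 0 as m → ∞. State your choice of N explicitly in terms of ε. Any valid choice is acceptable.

N = (5/ε)^{1/2}

Let ε > 0. For m ≥ 1, |5/m^2 − 0| = 5/m^2.
5/m^2 < ε ⇔ m^2 > 5/ε ⇔ m > (5/ε)^{1/2}.
Take N = (5/ε)^{1/2}. Then m > N implies 5/m^2 < ε.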